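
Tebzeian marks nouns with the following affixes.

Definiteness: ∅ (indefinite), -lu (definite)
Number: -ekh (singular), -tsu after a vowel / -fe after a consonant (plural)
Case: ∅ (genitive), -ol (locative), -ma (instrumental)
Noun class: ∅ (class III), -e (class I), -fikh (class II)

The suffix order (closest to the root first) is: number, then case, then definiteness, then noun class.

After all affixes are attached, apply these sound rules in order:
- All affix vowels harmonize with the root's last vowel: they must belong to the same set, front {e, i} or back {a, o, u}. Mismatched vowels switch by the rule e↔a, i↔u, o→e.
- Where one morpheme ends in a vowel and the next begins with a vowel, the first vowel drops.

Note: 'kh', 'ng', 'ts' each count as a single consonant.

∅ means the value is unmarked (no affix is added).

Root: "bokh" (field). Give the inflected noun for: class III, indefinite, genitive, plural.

Attach number plural -fe (after consonant 'kh') → bokhfe.
case = genitive: zero marking, form stays bokhfe.
definiteness = indefinite: zero marking, form stays bokhfe.
noun class = class III: zero marking, form stays bokhfe.
Apply vowel harmony: bokhfe → bokhfa.
Vowel deletion: no change.

bokhfa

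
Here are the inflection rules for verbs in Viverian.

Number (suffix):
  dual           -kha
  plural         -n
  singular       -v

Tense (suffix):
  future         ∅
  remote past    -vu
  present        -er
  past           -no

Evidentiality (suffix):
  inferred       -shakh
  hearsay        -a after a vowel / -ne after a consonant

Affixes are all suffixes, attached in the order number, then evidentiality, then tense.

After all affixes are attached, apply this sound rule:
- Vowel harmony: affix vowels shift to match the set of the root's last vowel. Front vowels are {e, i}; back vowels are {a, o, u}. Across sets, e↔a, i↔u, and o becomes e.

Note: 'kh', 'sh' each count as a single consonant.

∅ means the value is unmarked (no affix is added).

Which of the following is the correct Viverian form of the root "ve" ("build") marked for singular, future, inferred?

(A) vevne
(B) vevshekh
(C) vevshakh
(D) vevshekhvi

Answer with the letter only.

B

Attach number singular -v → vev.
Attach evidentiality inferred -shakh → vevshakh.
tense = future: zero marking, form stays vevshakh.
Apply vowel harmony: vevshakh → vevshekh.
So the correct form is vevshekh, option (B).
(D) vevshekhvi is wrong: it uses remote past instead of future for tense.
(C) vevshakh is wrong: it fails to apply the sound rule(s).
(A) vevne is wrong: it uses hearsay instead of inferred for evidentiality.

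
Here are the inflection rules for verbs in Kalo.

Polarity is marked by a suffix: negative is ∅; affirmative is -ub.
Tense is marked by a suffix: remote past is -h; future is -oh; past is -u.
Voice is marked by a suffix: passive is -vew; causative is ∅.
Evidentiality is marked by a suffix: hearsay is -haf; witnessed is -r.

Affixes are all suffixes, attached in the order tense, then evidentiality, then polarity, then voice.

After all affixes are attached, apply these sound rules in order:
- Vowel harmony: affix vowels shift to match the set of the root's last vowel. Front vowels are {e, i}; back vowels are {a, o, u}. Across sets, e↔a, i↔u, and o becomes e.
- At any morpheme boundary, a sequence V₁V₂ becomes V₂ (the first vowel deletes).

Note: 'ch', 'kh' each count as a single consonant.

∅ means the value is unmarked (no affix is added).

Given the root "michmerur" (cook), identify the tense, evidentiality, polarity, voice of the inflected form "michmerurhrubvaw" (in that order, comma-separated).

remote past, witnessed, affirmative, passive

Segment: michmerur-h-r-ub-vew.
tense: -h → remote past.
evidentiality: -r → witnessed.
polarity: -ub → affirmative.
voice: -vew → passive.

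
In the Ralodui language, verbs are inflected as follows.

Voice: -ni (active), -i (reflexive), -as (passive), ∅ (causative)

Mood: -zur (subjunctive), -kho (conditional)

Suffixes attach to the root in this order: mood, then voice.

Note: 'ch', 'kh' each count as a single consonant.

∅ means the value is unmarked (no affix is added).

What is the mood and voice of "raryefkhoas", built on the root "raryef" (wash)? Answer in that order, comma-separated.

conditional, passive

Segment: raryef-kho-as.
mood: -kho → conditional.
voice: -as → passive.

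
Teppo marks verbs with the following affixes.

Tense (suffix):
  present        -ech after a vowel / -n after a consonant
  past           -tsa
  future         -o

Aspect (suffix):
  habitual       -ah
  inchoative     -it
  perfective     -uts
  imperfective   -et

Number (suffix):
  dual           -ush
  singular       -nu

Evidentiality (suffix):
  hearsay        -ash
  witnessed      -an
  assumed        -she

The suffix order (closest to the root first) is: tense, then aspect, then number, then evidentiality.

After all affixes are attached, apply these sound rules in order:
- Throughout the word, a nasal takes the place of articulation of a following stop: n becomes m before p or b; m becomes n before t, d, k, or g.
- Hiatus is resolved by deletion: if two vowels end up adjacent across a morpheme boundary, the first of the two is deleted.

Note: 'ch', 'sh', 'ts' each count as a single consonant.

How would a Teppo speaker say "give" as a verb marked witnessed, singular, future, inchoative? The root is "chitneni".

chitnenitnan

Attach tense future -o → chitnenio.
Attach aspect inchoative -it → chitnenioit.
Attach number singular -nu → chitnenioitnu.
Attach evidentiality witnessed -an → chitnenioitnuan.
Nasal assimilation: no change.
Apply vowel deletion: chitnenioitnuan → chitnenitnan.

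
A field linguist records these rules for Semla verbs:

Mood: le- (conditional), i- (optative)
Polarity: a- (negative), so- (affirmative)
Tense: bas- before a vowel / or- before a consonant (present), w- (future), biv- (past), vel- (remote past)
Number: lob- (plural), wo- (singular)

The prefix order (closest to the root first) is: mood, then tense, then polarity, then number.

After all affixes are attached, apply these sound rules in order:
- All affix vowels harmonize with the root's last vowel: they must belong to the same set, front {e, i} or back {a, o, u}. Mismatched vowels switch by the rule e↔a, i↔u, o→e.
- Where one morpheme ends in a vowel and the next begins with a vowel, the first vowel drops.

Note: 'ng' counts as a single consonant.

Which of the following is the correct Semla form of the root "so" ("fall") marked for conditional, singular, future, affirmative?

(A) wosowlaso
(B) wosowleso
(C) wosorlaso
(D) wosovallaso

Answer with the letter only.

Attach mood conditional le- → leso.
Attach tense future w- → wleso.
Attach polarity affirmative so- → sowleso.
Attach number singular wo- → wosowleso.
Apply vowel harmony: wosowleso → wosowlaso.
Vowel deletion: no change.
So the correct form is wosowlaso, option (A).
(B) wosowleso is wrong: it fails to apply the sound rule(s).
(C) wosorlaso is wrong: it uses present instead of future for tense.
(D) wosovallaso is wrong: it uses remote past instead of future for tense.

A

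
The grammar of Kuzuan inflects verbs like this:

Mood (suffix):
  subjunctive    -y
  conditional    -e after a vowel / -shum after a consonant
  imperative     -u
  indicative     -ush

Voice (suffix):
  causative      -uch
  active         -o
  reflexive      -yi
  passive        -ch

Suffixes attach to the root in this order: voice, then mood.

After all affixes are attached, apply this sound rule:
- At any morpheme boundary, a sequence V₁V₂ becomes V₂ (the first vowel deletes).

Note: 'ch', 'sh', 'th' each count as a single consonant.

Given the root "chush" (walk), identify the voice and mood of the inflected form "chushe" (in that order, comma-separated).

Segment: chush-o-e.
voice: -o → active.
mood: -e/shum → conditional.

active, conditional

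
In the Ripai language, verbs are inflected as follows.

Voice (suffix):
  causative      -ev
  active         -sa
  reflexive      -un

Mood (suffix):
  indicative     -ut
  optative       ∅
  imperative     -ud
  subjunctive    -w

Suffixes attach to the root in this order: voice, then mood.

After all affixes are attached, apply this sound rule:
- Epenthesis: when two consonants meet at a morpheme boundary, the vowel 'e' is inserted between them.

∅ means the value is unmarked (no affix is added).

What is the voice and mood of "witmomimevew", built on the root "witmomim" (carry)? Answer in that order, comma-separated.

causative, subjunctive

Segment: witmomim-ev-w.
voice: -ev → causative.
mood: -w → subjunctive.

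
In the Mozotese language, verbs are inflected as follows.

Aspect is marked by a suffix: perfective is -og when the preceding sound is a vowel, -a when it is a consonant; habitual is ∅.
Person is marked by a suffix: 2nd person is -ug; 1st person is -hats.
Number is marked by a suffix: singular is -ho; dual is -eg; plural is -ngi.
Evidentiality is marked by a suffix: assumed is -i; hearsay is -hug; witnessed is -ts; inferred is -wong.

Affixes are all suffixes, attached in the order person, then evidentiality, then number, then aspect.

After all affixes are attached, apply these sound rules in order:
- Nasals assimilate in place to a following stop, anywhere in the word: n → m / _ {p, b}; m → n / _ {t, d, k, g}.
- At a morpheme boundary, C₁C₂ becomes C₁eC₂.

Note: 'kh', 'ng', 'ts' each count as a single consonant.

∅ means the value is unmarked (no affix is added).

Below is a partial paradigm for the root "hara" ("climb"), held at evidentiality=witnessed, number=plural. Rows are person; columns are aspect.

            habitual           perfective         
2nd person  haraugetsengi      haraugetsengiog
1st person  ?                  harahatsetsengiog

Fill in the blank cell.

Attach person 1st person -hats → harahats.
Attach evidentiality witnessed -ts → harahatsts.
Attach number plural -ngi → harahatstsngi.
aspect = habitual: zero marking, form stays harahatstsngi.
Nasal assimilation: no change.
Apply epenthesis: harahatstsngi → harahatsetsengi.

harahatsetsengi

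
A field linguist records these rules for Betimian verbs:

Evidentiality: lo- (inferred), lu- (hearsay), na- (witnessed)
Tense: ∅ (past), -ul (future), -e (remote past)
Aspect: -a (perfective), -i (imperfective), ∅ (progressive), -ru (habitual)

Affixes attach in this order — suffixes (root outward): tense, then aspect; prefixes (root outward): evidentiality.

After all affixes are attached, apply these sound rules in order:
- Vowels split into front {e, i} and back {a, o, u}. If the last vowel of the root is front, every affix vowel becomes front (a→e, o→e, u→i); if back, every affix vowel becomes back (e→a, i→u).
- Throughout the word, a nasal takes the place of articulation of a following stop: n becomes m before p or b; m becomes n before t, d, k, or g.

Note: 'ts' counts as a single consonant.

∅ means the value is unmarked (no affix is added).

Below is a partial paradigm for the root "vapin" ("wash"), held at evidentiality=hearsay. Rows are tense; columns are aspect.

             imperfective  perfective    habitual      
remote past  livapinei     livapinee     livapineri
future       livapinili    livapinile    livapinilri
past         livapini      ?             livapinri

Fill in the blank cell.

livapine

Attach evidentiality hearsay lu- → luvapin.
tense = past: zero marking, form stays luvapin.
Attach aspect perfective -a → luvapina.
Apply vowel harmony: luvapina → livapine.
Nasal assimilation: no change.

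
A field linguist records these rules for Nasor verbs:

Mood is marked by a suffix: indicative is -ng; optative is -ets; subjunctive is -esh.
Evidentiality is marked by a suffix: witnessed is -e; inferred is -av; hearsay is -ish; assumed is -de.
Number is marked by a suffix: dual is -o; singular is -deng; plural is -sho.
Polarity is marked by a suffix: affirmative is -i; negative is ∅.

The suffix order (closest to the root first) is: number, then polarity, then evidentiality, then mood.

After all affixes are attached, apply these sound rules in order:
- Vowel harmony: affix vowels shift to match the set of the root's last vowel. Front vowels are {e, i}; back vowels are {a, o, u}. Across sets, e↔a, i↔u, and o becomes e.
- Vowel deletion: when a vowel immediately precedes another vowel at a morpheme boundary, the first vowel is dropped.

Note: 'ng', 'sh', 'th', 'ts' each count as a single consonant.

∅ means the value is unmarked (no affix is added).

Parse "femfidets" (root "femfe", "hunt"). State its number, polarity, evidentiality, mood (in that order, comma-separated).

dual, affirmative, assumed, optative

Segment: femfe-o-i-de-ets.
number: -o → dual.
polarity: -i → affirmative.
evidentiality: -de → assumed.
mood: -ets → optative.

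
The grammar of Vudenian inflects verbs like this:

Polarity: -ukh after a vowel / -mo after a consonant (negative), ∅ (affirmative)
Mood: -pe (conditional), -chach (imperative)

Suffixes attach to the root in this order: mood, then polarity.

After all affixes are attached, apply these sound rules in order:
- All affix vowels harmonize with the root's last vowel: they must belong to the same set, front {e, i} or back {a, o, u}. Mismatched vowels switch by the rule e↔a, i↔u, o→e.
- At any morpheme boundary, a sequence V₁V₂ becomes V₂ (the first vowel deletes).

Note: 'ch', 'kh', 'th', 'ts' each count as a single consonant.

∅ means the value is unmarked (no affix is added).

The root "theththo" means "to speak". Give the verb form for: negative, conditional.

theththopukh

Attach mood conditional -pe → theththope.
Attach polarity negative -ukh (after vowel 'e') → theththopeukh.
Apply vowel harmony: theththopeukh → theththopaukh.
Apply vowel deletion: theththopaukh → theththopukh.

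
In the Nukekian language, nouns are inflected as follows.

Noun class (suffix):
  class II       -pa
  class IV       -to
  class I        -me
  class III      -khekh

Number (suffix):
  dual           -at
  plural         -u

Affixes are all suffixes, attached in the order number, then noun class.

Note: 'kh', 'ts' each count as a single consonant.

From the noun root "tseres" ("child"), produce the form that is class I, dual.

tseresatme

Attach number dual -at → tseresat.
Attach noun class class I -me → tseresatme.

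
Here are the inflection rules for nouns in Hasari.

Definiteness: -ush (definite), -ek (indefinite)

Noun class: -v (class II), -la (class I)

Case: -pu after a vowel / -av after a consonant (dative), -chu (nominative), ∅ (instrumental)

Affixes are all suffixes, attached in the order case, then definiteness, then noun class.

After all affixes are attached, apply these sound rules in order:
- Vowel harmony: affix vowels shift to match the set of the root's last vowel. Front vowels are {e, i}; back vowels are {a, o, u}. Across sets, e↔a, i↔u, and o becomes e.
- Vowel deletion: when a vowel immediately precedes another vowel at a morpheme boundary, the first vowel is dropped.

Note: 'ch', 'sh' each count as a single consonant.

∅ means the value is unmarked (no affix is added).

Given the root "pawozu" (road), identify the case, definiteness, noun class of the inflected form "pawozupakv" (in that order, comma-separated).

Segment: pawozu-pu-ek-v.
case: -pu/av → dative.
definiteness: -ek → indefinite.
noun class: -v → class II.

dative, indefinite, class II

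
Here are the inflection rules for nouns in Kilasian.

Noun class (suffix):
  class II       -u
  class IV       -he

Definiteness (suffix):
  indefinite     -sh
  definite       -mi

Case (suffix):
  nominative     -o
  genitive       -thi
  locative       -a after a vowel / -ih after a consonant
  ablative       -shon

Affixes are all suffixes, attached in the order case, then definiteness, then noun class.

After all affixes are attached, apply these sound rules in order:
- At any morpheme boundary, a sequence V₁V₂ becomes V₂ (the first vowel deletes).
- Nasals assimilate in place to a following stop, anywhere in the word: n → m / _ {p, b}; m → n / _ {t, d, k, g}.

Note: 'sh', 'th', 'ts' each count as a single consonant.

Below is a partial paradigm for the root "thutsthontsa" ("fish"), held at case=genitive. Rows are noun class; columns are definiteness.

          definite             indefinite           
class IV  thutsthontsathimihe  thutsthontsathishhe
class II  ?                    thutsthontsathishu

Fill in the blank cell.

Attach case genitive -thi → thutsthontsathi.
Attach definiteness definite -mi → thutsthontsathimi.
Attach noun class class II -u → thutsthontsathimiu.
Apply vowel deletion: thutsthontsathimiu → thutsthontsathimu.
Nasal assimilation: no change.

thutsthontsathimu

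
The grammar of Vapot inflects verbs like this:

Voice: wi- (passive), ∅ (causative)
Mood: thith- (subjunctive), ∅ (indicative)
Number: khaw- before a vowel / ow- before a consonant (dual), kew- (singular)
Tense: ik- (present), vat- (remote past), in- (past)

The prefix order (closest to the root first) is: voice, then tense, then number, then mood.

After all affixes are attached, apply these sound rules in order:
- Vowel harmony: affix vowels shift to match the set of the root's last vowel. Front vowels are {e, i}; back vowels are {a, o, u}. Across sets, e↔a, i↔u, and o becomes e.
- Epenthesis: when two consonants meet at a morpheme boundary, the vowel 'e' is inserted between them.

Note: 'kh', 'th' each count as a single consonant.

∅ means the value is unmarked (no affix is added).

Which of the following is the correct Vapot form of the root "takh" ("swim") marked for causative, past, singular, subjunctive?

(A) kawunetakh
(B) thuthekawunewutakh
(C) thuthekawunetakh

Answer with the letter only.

C

voice = causative: zero marking, form stays takh.
Attach tense past in- → intakh.
Attach number singular kew- → kewintakh.
Attach mood subjunctive thith- → thithkewintakh.
Apply vowel harmony: thithkewintakh → thuthkawuntakh.
Apply epenthesis: thuthkawuntakh → thuthekawunetakh.
So the correct form is thuthekawunetakh, option (C).
(B) thuthekawunewutakh is wrong: it uses passive instead of causative for voice.
(A) kawunetakh is wrong: it uses indicative instead of subjunctive for mood.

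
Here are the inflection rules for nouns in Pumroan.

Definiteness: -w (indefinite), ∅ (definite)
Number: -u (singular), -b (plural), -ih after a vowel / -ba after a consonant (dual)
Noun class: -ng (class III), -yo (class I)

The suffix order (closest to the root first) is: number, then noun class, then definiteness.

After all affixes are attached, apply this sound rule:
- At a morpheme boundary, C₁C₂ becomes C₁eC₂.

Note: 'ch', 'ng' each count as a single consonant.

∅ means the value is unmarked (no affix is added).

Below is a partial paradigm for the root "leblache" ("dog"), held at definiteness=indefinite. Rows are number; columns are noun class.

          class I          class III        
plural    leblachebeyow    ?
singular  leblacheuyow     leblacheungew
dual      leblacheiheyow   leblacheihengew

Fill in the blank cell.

Attach number plural -b → leblacheb.
Attach noun class class III -ng → leblachebng.
Attach definiteness indefinite -w → leblachebngw.
Apply epenthesis: leblachebngw → leblachebengew.

leblachebengew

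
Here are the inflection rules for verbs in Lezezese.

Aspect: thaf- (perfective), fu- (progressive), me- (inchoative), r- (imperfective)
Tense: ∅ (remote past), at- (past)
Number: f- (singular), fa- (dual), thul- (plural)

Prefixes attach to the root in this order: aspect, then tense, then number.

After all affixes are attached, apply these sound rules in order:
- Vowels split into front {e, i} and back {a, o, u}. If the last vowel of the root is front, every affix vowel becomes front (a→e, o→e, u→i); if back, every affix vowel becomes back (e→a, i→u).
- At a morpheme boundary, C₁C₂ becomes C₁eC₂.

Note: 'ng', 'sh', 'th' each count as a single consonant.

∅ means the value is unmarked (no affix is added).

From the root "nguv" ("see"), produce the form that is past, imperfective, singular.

faterenguv

Attach aspect imperfective r- → rnguv.
Attach tense past at- → atrnguv.
Attach number singular f- → fatrnguv.
Vowel harmony: no change.
Apply epenthesis: fatrnguv → faterenguv.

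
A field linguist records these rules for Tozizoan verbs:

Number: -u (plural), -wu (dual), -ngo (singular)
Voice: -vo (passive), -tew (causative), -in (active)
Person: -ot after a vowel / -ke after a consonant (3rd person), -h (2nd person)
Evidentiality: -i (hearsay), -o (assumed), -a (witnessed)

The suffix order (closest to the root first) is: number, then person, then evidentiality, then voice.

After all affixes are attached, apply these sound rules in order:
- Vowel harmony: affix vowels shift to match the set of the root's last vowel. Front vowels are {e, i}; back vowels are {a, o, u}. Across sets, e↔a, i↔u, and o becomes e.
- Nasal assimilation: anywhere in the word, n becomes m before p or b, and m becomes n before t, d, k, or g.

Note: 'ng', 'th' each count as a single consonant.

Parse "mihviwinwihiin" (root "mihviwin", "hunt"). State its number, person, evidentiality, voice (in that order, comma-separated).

dual, 2nd person, hearsay, active

Segment: mihviwin-wu-h-i-in.
number: -wu → dual.
person: -h → 2nd person.
evidentiality: -i → hearsay.
voice: -in → active.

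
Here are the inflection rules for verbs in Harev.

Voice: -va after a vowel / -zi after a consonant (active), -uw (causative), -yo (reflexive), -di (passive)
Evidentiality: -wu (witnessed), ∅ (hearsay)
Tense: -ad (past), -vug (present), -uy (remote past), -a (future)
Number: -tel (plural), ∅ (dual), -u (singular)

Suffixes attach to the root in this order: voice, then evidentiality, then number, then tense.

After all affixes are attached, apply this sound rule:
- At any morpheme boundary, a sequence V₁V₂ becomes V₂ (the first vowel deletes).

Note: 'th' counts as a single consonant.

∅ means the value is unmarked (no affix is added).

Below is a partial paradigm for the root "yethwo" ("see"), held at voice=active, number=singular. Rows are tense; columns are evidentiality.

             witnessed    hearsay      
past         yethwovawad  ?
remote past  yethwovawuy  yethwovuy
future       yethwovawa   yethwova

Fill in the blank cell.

Attach voice active -va (after vowel 'o') → yethwova.
evidentiality = hearsay: zero marking, form stays yethwova.
Attach number singular -u → yethwovau.
Attach tense past -ad → yethwovauad.
Apply vowel deletion: yethwovauad → yethwovad.

yethwovad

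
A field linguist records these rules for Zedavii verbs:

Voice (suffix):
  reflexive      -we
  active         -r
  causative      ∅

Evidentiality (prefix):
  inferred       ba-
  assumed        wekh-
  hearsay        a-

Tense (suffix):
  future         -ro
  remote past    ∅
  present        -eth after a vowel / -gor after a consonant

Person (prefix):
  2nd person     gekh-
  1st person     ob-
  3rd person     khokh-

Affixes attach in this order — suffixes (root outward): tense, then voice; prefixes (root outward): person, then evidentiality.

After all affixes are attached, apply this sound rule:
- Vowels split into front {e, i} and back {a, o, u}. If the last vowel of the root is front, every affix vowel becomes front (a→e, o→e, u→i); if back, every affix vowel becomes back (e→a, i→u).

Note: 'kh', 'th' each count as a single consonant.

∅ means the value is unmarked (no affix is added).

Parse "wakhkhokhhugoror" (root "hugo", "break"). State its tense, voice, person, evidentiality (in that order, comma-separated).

Segment: wekh-khokh-hugo-ro-r.
tense: -ro → future.
voice: -r → active.
person: khokh- → 3rd person.
evidentiality: wekh- → assumed.

future, active, 3rd person, assumed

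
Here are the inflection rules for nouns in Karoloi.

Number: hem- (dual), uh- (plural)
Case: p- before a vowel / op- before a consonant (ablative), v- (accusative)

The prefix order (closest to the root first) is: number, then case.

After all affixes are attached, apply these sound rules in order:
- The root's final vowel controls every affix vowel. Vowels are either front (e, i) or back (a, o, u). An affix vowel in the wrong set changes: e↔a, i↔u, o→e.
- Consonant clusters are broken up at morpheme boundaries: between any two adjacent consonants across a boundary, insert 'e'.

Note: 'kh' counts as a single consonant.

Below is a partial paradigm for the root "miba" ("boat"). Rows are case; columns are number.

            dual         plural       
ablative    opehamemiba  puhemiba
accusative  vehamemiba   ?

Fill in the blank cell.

vuhemiba

Attach number plural uh- → uhmiba.
Attach case accusative v- → vuhmiba.
Vowel harmony: no change.
Apply epenthesis: vuhmiba → vuhemiba.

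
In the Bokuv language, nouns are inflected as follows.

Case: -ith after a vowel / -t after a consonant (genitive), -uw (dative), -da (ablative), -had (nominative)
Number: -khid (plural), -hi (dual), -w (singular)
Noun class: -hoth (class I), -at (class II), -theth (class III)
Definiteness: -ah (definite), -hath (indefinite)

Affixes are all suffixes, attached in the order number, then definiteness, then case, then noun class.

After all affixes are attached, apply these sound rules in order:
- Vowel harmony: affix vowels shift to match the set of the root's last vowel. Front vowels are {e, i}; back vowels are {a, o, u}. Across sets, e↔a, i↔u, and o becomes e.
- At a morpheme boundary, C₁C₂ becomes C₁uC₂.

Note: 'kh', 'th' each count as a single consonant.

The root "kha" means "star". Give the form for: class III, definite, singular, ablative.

Attach number singular -w → khaw.
Attach definiteness definite -ah → khawah.
Attach case ablative -da → khawahda.
Attach noun class class III -theth → khawahdatheth.
Apply vowel harmony: khawahdatheth → khawahdathath.
Apply epenthesis: khawahdathath → khawahudathath.

khawahudathath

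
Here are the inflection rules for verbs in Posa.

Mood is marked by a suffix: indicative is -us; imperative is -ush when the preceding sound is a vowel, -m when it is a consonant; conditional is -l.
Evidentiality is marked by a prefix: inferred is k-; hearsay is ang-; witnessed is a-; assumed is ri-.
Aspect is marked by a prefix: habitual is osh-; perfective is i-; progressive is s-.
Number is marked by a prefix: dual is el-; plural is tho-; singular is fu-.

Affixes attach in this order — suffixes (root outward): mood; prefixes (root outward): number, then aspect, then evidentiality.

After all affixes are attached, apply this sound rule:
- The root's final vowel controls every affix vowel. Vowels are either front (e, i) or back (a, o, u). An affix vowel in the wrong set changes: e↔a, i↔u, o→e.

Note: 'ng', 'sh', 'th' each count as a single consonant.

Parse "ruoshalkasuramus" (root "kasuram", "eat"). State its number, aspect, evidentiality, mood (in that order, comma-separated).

dual, habitual, assumed, indicative

Segment: ri-osh-el-kasuram-us.
number: el- → dual.
aspect: osh- → habitual.
evidentiality: ri- → assumed.
mood: -us → indicative.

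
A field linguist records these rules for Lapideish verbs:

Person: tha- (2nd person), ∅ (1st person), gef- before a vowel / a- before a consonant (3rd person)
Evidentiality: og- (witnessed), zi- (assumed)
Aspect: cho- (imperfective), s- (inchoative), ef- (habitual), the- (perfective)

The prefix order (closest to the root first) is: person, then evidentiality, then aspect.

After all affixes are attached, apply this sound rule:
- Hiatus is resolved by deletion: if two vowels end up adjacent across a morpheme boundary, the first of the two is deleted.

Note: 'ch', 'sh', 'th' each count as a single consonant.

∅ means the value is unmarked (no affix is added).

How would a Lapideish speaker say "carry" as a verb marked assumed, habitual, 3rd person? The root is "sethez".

Attach person 3rd person a- (before consonant 's') → asethez.
Attach evidentiality assumed zi- → ziasethez.
Attach aspect habitual ef- → efziasethez.
Apply vowel deletion: efziasethez → efzasethez.

efzasethez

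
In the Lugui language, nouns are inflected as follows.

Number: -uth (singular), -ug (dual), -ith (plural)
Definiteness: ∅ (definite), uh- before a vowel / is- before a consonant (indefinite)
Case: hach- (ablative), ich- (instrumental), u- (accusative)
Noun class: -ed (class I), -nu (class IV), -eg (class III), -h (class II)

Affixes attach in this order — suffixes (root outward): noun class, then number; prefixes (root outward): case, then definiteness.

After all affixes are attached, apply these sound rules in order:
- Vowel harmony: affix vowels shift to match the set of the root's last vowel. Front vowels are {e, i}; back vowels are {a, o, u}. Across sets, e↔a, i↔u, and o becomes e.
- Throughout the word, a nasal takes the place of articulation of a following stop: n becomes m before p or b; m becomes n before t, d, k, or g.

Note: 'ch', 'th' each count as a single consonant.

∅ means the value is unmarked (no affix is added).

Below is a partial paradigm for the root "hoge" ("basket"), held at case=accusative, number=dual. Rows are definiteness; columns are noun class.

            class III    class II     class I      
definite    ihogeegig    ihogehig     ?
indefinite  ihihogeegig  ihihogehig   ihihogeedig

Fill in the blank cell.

ihogeedig

Attach case accusative u- → uhoge.
Attach noun class class I -ed → uhogeed.
definiteness = definite: zero marking, form stays uhogeed.
Attach number dual -ug → uhogeedug.
Apply vowel harmony: uhogeedug → ihogeedig.
Nasal assimilation: no change.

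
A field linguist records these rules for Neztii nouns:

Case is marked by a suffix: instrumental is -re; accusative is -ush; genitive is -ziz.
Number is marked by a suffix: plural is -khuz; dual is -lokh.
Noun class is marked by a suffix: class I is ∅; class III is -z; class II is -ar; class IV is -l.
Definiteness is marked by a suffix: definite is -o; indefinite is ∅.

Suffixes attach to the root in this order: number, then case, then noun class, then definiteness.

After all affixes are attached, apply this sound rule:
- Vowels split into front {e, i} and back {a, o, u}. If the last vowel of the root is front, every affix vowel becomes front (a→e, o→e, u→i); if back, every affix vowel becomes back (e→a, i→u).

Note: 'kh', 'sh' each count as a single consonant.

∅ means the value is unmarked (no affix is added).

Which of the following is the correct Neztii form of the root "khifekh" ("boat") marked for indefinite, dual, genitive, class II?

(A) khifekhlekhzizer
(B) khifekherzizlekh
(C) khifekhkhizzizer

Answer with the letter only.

Attach number dual -lokh → khifekhlokh.
Attach case genitive -ziz → khifekhlokhziz.
Attach noun class class II -ar → khifekhlokhzizar.
definiteness = indefinite: zero marking, form stays khifekhlokhzizar.
Apply vowel harmony: khifekhlokhzizar → khifekhlekhzizer.
So the correct form is khifekhlekhzizer, option (A).
(B) khifekherzizlekh is wrong: it has the affixes in the wrong order.
(C) khifekhkhizzizer is wrong: it uses plural instead of dual for number.

A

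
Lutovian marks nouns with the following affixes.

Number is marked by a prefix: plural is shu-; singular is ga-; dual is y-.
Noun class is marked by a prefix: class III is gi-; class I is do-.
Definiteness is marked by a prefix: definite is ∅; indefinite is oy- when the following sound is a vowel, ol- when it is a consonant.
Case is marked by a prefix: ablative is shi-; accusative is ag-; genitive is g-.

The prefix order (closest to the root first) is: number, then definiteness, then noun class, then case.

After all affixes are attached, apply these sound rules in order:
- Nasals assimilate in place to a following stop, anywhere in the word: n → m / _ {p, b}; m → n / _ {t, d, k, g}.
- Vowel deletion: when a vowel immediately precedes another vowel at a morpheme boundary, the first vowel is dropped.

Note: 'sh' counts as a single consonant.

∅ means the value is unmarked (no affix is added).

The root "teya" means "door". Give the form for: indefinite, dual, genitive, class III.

ggolyteya

Attach number dual y- → yteya.
Attach definiteness indefinite ol- (before consonant 'y') → olyteya.
Attach noun class class III gi- → giolyteya.
Attach case genitive g- → ggiolyteya.
Nasal assimilation: no change.
Apply vowel deletion: ggiolyteya → ggolyteya.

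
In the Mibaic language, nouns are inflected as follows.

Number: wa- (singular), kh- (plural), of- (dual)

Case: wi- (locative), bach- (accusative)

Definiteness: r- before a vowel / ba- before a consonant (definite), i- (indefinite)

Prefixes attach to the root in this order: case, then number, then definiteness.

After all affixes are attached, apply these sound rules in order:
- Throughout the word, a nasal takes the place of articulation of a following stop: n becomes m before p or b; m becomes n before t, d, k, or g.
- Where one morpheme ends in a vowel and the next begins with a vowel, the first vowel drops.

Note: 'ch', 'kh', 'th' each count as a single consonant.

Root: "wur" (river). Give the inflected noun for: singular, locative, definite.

Attach case locative wi- → wiwur.
Attach number singular wa- → wawiwur.
Attach definiteness definite ba- (before consonant 'w') → bawawiwur.
Nasal assimilation: no change.
Vowel deletion: no change.

bawawiwur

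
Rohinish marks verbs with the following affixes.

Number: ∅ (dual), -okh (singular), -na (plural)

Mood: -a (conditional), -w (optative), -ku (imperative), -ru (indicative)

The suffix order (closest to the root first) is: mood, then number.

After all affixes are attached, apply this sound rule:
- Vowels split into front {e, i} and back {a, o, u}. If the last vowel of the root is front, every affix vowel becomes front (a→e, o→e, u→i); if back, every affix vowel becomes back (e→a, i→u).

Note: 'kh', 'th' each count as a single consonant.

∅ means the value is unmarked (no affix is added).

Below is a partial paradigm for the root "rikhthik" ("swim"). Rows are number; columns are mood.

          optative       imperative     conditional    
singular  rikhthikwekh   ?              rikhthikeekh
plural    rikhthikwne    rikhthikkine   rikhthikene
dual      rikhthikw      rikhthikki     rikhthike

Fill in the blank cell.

Attach mood imperative -ku → rikhthikku.
Attach number singular -okh → rikhthikkuokh.
Apply vowel harmony: rikhthikkuokh → rikhthikkiekh.

rikhthikkiekh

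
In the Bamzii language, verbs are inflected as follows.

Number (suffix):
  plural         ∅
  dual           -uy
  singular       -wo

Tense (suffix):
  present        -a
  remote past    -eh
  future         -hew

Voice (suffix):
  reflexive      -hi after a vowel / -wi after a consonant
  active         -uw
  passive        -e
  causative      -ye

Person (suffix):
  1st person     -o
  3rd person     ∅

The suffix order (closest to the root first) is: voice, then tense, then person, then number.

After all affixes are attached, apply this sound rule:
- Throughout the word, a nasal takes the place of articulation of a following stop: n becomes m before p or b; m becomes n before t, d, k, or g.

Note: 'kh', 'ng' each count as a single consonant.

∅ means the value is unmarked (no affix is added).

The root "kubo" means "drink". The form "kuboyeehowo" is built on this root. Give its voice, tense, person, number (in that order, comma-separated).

Segment: kubo-ye-eh-o-wo.
voice: -ye → causative.
tense: -eh → remote past.
person: -o → 1st person.
number: -wo → singular.

causative, remote past, 1st person, singular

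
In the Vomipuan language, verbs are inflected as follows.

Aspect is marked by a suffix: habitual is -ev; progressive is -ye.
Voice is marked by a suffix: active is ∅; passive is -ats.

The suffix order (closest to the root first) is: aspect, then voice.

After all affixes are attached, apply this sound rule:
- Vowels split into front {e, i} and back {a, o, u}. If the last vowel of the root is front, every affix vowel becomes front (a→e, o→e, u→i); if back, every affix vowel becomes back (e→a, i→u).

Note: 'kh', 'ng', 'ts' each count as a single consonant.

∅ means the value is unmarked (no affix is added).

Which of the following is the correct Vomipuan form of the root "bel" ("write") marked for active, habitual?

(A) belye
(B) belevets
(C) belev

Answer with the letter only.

C

Attach aspect habitual -ev → belev.
voice = active: zero marking, form stays belev.
Vowel harmony: no change.
So the correct form is belev, option (C).
(B) belevets is wrong: it uses passive instead of active for voice.
(A) belye is wrong: it uses progressive instead of habitual for aspect.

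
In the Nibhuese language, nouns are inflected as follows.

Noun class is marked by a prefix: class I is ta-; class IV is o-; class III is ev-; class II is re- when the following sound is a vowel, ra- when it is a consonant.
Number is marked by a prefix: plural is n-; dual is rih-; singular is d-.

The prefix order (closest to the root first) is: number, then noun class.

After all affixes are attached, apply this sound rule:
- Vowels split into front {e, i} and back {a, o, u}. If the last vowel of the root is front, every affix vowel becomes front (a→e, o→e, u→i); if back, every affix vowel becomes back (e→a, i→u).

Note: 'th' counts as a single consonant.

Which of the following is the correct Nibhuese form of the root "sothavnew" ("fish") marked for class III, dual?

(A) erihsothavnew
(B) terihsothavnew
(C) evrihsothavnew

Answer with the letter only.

C

Attach number dual rih- → rihsothavnew.
Attach noun class class III ev- → evrihsothavnew.
Vowel harmony: no change.
So the correct form is evrihsothavnew, option (C).
(A) erihsothavnew is wrong: it uses class IV instead of class III for noun class.
(B) terihsothavnew is wrong: it uses class I instead of class III for noun class.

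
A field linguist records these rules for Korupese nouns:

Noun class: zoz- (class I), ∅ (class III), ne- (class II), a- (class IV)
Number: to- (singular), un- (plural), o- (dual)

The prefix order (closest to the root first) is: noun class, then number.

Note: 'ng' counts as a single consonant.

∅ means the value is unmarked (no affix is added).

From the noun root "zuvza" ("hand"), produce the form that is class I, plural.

Attach noun class class I zoz- → zozzuvza.
Attach number plural un- → unzozzuvza.

unzozzuvza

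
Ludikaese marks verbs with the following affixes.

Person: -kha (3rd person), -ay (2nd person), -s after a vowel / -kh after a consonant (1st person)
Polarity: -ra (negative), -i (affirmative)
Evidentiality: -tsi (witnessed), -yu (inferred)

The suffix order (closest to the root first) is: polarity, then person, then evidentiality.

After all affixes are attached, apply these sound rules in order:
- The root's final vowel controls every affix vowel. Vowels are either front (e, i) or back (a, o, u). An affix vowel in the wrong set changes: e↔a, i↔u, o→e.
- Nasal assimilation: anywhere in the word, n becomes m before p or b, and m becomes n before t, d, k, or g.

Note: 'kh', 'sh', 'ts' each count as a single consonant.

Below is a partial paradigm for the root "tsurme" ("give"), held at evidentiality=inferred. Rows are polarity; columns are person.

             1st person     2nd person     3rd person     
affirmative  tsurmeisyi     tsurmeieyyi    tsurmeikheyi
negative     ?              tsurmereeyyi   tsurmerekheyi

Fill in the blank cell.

Attach polarity negative -ra → tsurmera.
Attach person 1st person -s (after vowel 'a') → tsurmeras.
Attach evidentiality inferred -yu → tsurmerasyu.
Apply vowel harmony: tsurmerasyu → tsurmeresyi.
Nasal assimilation: no change.

tsurmeresyi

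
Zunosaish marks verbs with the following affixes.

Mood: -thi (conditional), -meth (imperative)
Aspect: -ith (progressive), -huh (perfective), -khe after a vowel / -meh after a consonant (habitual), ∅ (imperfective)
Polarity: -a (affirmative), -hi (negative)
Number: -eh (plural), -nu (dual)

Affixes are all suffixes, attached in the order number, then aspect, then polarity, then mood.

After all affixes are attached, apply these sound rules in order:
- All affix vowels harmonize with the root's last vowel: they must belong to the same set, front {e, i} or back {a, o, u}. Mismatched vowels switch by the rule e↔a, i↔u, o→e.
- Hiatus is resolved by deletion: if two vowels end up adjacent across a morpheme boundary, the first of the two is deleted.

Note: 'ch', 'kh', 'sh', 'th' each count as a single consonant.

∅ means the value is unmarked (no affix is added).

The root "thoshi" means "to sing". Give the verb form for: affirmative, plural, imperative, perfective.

thoshehhihemeth

Attach number plural -eh → thoshieh.
Attach aspect perfective -huh → thoshiehhuh.
Attach polarity affirmative -a → thoshiehhuha.
Attach mood imperative -meth → thoshiehhuhameth.
Apply vowel harmony: thoshiehhuhameth → thoshiehhihemeth.
Apply vowel deletion: thoshiehhihemeth → thoshehhihemeth.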